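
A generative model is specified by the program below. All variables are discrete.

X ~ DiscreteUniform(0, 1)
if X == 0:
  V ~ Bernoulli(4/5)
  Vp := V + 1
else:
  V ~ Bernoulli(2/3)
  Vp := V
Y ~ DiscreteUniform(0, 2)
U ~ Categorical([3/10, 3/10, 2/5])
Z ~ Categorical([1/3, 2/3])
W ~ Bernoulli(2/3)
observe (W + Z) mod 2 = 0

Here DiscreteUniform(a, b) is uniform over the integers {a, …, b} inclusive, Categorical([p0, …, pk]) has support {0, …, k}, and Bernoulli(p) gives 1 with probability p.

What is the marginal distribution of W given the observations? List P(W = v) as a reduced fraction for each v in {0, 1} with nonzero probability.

Enumerate traces; 72 have nonzero weight after conditioning:
  (X=0, V=0, Y=0, U=0, Z=0, W=0) weight 1/900
  (X=0, V=0, Y=0, U=0, Z=1, W=1) weight 1/225
  (X=0, V=0, Y=0, U=1, Z=0, W=0) weight 1/900
  (X=0, V=0, Y=0, U=1, Z=1, W=1) weight 1/225
  (X=0, V=0, Y=0, U=2, Z=0, W=0) weight 1/675
  (X=0, V=0, Y=0, U=2, Z=1, W=1) weight 4/675
  (X=0, V=0, Y=1, U=0, Z=0, W=0) weight 1/900
  (X=0, V=0, Y=1, U=0, Z=1, W=1) weight 1/225
  … 64 more
Group by W:
  weight(W=0) = 1/9
  weight(W=1) = 4/9
Total weight = 1/9 + 4/9 = 5/9
P(W=0 | obs) = 1/9 / 5/9 = 1/5
P(W=1 | obs) = 4/9 / 5/9 = 4/5

P(W=0) = 1/5, P(W=1) = 4/5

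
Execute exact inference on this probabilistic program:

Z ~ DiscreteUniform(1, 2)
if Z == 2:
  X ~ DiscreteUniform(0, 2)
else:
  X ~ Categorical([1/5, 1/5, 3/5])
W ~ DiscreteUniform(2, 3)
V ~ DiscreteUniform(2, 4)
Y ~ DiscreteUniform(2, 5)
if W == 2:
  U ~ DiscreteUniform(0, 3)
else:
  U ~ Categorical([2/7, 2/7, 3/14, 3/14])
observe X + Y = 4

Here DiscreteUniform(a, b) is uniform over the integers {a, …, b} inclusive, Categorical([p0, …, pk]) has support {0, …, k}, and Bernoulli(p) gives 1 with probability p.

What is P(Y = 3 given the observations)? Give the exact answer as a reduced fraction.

Enumerate traces; 144 have nonzero weight after conditioning:
  (Z=1, X=0, W=2, V=2, Y=4, U=0) weight 1/960
  (Z=1, X=0, W=2, V=2, Y=4, U=1) weight 1/960
  (Z=1, X=0, W=2, V=2, Y=4, U=2) weight 1/960
  (Z=1, X=0, W=2, V=2, Y=4, U=3) weight 1/960
  (Z=1, X=0, W=2, V=3, Y=4, U=0) weight 1/960
  (Z=1, X=0, W=2, V=3, Y=4, U=1) weight 1/960
  (Z=1, X=0, W=2, V=3, Y=4, U=2) weight 1/960
  (Z=1, X=0, W=2, V=3, Y=4, U=3) weight 1/960
  (Z=1, X=1, W=2, V=2, Y=3, U=0) weight 1/960
  (Z=1, X=2, W=2, V=2, Y=2, U=0) weight 1/320
  … 134 more
Group by Y:
  weight(Y=2) = 7/60
  weight(Y=3) = 1/15
  weight(Y=4) = 1/15
Total weight = 7/60 + 1/15 + 1/15 = 1/4
P(Y=2 | obs) = 7/60 / 1/4 = 7/15
P(Y=3 | obs) = 1/15 / 1/4 = 4/15
P(Y=4 | obs) = 1/15 / 1/4 = 4/15

P(Y = 3 | obs) = 4/15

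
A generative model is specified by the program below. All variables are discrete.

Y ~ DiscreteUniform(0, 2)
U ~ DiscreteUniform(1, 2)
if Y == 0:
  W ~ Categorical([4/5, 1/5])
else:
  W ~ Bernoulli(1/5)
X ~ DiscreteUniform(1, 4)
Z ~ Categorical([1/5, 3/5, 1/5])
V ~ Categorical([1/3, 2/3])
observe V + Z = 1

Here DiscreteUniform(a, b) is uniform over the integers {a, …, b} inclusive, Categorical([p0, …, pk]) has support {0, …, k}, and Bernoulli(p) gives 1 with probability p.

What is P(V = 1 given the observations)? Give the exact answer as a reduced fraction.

P(V = 1 | obs) = 2/5

Enumerate traces; 96 have nonzero weight after conditioning:
  (Y=0, U=1, W=0, X=1, Z=0, V=1) weight 1/225
  (Y=0, U=1, W=0, X=1, Z=1, V=0) weight 1/150
  (Y=0, U=1, W=0, X=2, Z=0, V=1) weight 1/225
  (Y=0, U=1, W=0, X=2, Z=1, V=0) weight 1/150
  (Y=0, U=1, W=0, X=3, Z=0, V=1) weight 1/225
  (Y=0, U=1, W=0, X=3, Z=1, V=0) weight 1/150
  (Y=0, U=1, W=0, X=4, Z=0, V=1) weight 1/225
  (Y=0, U=1, W=0, X=4, Z=1, V=0) weight 1/150
  … 88 more
Group by V:
  weight(V=0) = 1/5
  weight(V=1) = 2/15
Total weight = 1/5 + 2/15 = 1/3
P(V=0 | obs) = 1/5 / 1/3 = 3/5
P(V=1 | obs) = 2/15 / 1/3 = 2/5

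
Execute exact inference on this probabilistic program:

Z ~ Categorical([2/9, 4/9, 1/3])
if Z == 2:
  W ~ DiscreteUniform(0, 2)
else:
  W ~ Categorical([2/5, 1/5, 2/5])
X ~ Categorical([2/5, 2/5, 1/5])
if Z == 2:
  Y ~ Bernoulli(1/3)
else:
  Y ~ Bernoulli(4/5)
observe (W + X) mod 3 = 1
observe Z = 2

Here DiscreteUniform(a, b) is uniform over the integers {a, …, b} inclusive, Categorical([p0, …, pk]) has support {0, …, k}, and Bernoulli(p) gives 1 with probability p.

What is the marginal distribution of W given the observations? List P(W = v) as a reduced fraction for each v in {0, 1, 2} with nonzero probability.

P(W=0) = 2/5, P(W=1) = 2/5, P(W=2) = 1/5

Enumerate traces; 6 have nonzero weight after conditioning:
  (Z=2, W=0, X=1, Y=0) weight 4/135
  (Z=2, W=0, X=1, Y=1) weight 2/135
  (Z=2, W=1, X=0, Y=0) weight 4/135
  (Z=2, W=1, X=0, Y=1) weight 2/135
  (Z=2, W=2, X=2, Y=0) weight 2/135
  (Z=2, W=2, X=2, Y=1) weight 1/135
Group by W:
  weight(W=0) = 2/45
  weight(W=1) = 2/45
  weight(W=2) = 1/45
Total weight = 2/45 + 2/45 + 1/45 = 1/9
P(W=0 | obs) = 2/45 / 1/9 = 2/5
P(W=1 | obs) = 2/45 / 1/9 = 2/5
P(W=2 | obs) = 1/45 / 1/9 = 1/5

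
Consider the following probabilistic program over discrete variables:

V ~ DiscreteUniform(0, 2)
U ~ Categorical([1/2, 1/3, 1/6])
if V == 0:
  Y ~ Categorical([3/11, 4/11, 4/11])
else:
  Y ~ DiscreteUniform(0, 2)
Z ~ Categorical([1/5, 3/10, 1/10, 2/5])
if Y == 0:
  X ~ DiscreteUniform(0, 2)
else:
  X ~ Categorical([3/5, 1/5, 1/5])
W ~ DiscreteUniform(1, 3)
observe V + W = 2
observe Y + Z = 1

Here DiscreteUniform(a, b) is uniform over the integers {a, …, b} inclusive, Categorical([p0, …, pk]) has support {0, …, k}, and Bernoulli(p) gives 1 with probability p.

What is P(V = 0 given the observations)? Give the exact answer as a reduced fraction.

P(V = 0 | obs) = 51/106

Enumerate traces; 36 have nonzero weight after conditioning:
  (V=0, U=0, Y=0, Z=1, X=0, W=2) weight 1/660
  (V=0, U=0, Y=0, Z=1, X=1, W=2) weight 1/660
  (V=0, U=0, Y=0, Z=1, X=2, W=2) weight 1/660
  (V=0, U=0, Y=1, Z=0, X=0, W=2) weight 2/825
  (V=0, U=0, Y=1, Z=0, X=1, W=2) weight 2/2475
  (V=0, U=0, Y=1, Z=0, X=2, W=2) weight 2/2475
  (V=0, U=1, Y=0, Z=1, X=0, W=2) weight 1/990
  (V=0, U=1, Y=0, Z=1, X=1, W=2) weight 1/990
  (V=1, U=0, Y=0, Z=1, X=0, W=1) weight 1/540
  … 27 more
Group by V:
  weight(V=0) = 17/990
  weight(V=1) = 1/54
Total weight = 17/990 + 1/54 = 53/1485
P(V=0 | obs) = 17/990 / 53/1485 = 51/106
P(V=1 | obs) = 1/54 / 53/1485 = 55/106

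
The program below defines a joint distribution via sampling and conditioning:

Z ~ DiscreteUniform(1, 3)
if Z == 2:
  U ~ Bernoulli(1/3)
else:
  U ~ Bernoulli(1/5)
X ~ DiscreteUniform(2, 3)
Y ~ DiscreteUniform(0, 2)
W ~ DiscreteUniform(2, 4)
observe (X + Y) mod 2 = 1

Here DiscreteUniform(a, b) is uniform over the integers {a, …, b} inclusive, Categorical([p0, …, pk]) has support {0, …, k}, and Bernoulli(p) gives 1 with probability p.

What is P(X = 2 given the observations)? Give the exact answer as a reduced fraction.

Enumerate traces; 54 have nonzero weight after conditioning:
  (Z=1, U=0, X=2, Y=1, W=2) weight 2/135
  (Z=1, U=0, X=2, Y=1, W=3) weight 2/135
  (Z=1, U=0, X=2, Y=1, W=4) weight 2/135
  (Z=1, U=0, X=3, Y=0, W=2) weight 2/135
  (Z=1, U=0, X=3, Y=0, W=3) weight 2/135
  (Z=1, U=0, X=3, Y=0, W=4) weight 2/135
  (Z=1, U=0, X=3, Y=2, W=2) weight 2/135
  (Z=1, U=0, X=3, Y=2, W=3) weight 2/135
  … 46 more
Group by X:
  weight(X=2) = 1/6
  weight(X=3) = 1/3
Total weight = 1/6 + 1/3 = 1/2
P(X=2 | obs) = 1/6 / 1/2 = 1/3
P(X=3 | obs) = 1/3 / 1/2 = 2/3

P(X = 2 | obs) = 1/3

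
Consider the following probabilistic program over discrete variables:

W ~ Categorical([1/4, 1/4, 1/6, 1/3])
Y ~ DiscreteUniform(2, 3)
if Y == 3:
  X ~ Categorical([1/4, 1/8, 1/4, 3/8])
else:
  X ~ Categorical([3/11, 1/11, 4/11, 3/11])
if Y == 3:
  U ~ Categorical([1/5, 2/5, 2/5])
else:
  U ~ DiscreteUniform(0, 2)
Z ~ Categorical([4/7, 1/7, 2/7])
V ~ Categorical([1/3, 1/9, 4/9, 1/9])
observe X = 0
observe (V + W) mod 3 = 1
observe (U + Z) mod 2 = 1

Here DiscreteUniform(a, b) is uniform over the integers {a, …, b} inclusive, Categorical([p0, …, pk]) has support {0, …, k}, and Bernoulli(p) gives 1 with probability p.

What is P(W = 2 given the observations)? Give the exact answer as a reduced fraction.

Enumerate traces; 40 have nonzero weight after conditioning:
  (W=0, Y=2, X=0, U=0, Z=1, V=1) weight 1/5544
  (W=0, Y=2, X=0, U=1, Z=0, V=1) weight 1/1386
  (W=0, Y=2, X=0, U=1, Z=2, V=1) weight 1/2772
  (W=0, Y=2, X=0, U=2, Z=1, V=1) weight 1/5544
  (W=0, Y=3, X=0, U=0, Z=1, V=1) weight 1/10080
  (W=0, Y=3, X=0, U=1, Z=0, V=1) weight 1/1260
  (W=0, Y=3, X=0, U=1, Z=2, V=1) weight 1/2520
  (W=0, Y=3, X=0, U=2, Z=1, V=1) weight 1/5040
  (W=1, Y=2, X=0, U=0, Z=1, V=0) weight 1/1848
  (W=2, Y=2, X=0, U=0, Z=1, V=2) weight 1/2079
  … 30 more
Group by W:
  weight(W=0) = 65/22176
  weight(W=1) = 65/5544
  weight(W=2) = 65/8316
  weight(W=3) = 65/16632
Total weight = 65/22176 + 65/5544 + 65/8316 + 65/16632 = 65/2464
P(W=0 | obs) = 65/22176 / 65/2464 = 1/9
P(W=1 | obs) = 65/5544 / 65/2464 = 4/9
P(W=2 | obs) = 65/8316 / 65/2464 = 8/27
P(W=3 | obs) = 65/16632 / 65/2464 = 4/27

P(W = 2 | obs) = 8/27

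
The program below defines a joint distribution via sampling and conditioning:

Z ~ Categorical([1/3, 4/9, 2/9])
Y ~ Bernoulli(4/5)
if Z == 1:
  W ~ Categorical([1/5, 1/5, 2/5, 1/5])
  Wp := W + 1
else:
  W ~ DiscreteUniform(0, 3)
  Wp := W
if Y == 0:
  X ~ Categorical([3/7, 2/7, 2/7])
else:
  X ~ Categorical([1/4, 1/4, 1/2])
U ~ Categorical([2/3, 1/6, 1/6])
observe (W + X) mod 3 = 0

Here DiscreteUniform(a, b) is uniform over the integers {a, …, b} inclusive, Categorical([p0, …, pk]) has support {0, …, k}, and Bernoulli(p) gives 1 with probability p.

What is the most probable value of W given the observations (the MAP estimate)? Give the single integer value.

argmax_v P(W = v | obs) = 1

Enumerate traces; 72 have nonzero weight after conditioning:
  (Z=0, Y=0, W=0, X=0, U=0) weight 1/210
  (Z=0, Y=0, W=0, X=0, U=1) weight 1/840
  (Z=0, Y=0, W=0, X=0, U=2) weight 1/840
  (Z=0, Y=0, W=1, X=2, U=0) weight 1/315
  (Z=0, Y=0, W=1, X=2, U=1) weight 1/1260
  (Z=0, Y=0, W=1, X=2, U=2) weight 1/1260
  (Z=0, Y=0, W=2, X=1, U=0) weight 1/315
  (Z=0, Y=0, W=2, X=1, U=1) weight 1/1260
  (Z=0, Y=0, W=3, X=0, U=0) weight 1/210
  … 63 more
Group by W:
  weight(W=0) = 41/630
  weight(W=1) = 164/1575
  weight(W=2) = 57/700
  weight(W=3) = 41/630
Total weight = 41/630 + 164/1575 + 57/700 + 41/630 = 221/700
P(W=0 | obs) = 41/630 / 221/700 = 410/1989
P(W=1 | obs) = 164/1575 / 221/700 = 656/1989
P(W=2 | obs) = 57/700 / 221/700 = 57/221
P(W=3 | obs) = 41/630 / 221/700 = 410/1989
argmax = 1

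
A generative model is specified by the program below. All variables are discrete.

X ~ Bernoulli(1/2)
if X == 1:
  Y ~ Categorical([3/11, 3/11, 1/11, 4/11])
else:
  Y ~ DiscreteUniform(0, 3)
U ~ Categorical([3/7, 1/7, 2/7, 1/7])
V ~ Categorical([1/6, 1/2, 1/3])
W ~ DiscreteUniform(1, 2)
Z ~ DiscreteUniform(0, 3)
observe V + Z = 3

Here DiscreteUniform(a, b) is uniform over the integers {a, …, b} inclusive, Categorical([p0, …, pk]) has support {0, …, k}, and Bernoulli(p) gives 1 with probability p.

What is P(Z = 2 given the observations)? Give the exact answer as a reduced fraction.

Enumerate traces; 192 have nonzero weight after conditioning:
  (X=0, Y=0, U=0, V=0, W=1, Z=3) weight 1/896
  (X=0, Y=0, U=0, V=0, W=2, Z=3) weight 1/896
  (X=0, Y=0, U=0, V=1, W=1, Z=2) weight 3/896
  (X=0, Y=0, U=0, V=1, W=2, Z=2) weight 3/896
  (X=0, Y=0, U=0, V=2, W=1, Z=1) weight 1/448
  (X=0, Y=0, U=0, V=2, W=2, Z=1) weight 1/448
  (X=0, Y=0, U=1, V=0, W=1, Z=3) weight 1/2688
  (X=0, Y=0, U=1, V=0, W=2, Z=3) weight 1/2688
  … 184 more
Group by Z:
  weight(Z=1) = 1/12
  weight(Z=2) = 1/8
  weight(Z=3) = 1/24
Total weight = 1/12 + 1/8 + 1/24 = 1/4
P(Z=1 | obs) = 1/12 / 1/4 = 1/3
P(Z=2 | obs) = 1/8 / 1/4 = 1/2
P(Z=3 | obs) = 1/24 / 1/4 = 1/6

P(Z = 2 | obs) = 1/2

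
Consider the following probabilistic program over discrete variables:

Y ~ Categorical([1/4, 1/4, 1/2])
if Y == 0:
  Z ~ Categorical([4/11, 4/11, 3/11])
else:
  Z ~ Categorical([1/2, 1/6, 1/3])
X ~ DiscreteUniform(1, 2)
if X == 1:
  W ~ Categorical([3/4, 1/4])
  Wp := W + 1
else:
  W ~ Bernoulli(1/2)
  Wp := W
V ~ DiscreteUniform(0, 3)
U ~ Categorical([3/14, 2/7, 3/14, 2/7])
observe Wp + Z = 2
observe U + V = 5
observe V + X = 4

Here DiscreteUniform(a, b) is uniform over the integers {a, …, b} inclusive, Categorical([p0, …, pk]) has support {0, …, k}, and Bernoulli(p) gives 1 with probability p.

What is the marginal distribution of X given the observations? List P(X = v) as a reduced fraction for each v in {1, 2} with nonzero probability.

P(X=1) = 147/335, P(X=2) = 188/335

Enumerate traces; 12 have nonzero weight after conditioning:
  (Y=0, Z=0, X=1, W=1, V=3, U=2) weight 3/4928
  (Y=0, Z=1, X=1, W=0, V=3, U=2) weight 9/4928
  (Y=0, Z=1, X=2, W=1, V=2, U=3) weight 1/616
  (Y=0, Z=2, X=2, W=0, V=2, U=3) weight 3/2464
  (Y=1, Z=0, X=1, W=1, V=3, U=2) weight 3/3584
  (Y=1, Z=1, X=1, W=0, V=3, U=2) weight 3/3584
  (Y=1, Z=1, X=2, W=1, V=2, U=3) weight 1/1344
  (Y=1, Z=2, X=2, W=0, V=2, U=3) weight 1/672
  … 4 more
Group by X:
  weight(X=1) = 21/2816
  weight(X=2) = 47/4928
Total weight = 21/2816 + 47/4928 = 335/19712
P(X=1 | obs) = 21/2816 / 335/19712 = 147/335
P(X=2 | obs) = 47/4928 / 335/19712 = 188/335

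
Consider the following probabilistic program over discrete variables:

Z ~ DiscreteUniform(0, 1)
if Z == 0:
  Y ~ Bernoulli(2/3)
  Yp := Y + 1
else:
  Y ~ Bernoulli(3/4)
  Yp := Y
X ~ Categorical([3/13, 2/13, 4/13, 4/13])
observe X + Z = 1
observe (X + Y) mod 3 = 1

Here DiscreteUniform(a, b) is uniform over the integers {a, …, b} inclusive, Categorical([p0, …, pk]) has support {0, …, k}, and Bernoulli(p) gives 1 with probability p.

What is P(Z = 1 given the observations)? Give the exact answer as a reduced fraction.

P(Z = 1 | obs) = 27/35

Enumerate traces; 2 have nonzero weight after conditioning:
  (Z=0, Y=0, X=1) weight 1/39
  (Z=1, Y=1, X=0) weight 9/104
Group by Z:
  weight(Z=0) = 1/39
  weight(Z=1) = 9/104
Total weight = 1/39 + 9/104 = 35/312
P(Z=0 | obs) = 1/39 / 35/312 = 8/35
P(Z=1 | obs) = 9/104 / 35/312 = 27/35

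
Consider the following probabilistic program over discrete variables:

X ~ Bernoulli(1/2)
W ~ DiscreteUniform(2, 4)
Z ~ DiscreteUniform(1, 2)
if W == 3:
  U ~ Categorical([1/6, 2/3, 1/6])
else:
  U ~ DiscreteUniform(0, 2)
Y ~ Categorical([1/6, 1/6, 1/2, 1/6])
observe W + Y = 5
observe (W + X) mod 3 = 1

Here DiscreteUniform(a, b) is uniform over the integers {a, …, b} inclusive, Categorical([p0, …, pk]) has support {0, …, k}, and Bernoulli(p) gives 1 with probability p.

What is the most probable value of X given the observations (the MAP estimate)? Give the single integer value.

argmax_v P(X = v | obs) = 1

Enumerate traces; 12 have nonzero weight after conditioning:
  (X=0, W=4, Z=1, U=0, Y=1) weight 1/216
  (X=0, W=4, Z=1, U=1, Y=1) weight 1/216
  (X=0, W=4, Z=1, U=2, Y=1) weight 1/216
  (X=0, W=4, Z=2, U=0, Y=1) weight 1/216
  (X=0, W=4, Z=2, U=1, Y=1) weight 1/216
  (X=0, W=4, Z=2, U=2, Y=1) weight 1/216
  (X=1, W=3, Z=1, U=0, Y=2) weight 1/144
  (X=1, W=3, Z=1, U=1, Y=2) weight 1/36
  … 4 more
Group by X:
  weight(X=0) = 1/36
  weight(X=1) = 1/12
Total weight = 1/36 + 1/12 = 1/9
P(X=0 | obs) = 1/36 / 1/9 = 1/4
P(X=1 | obs) = 1/12 / 1/9 = 3/4
argmax = 1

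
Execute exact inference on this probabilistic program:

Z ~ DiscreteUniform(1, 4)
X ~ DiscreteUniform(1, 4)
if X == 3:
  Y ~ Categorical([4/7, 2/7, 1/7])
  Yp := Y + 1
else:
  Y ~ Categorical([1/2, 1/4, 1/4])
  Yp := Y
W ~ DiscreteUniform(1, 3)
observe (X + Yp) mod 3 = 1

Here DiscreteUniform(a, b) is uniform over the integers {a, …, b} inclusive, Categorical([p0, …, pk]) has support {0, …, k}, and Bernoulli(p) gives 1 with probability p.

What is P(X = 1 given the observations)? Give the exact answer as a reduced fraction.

Enumerate traces; 48 have nonzero weight after conditioning:
  (Z=1, X=1, Y=0, W=1) weight 1/96
  (Z=1, X=1, Y=0, W=2) weight 1/96
  (Z=1, X=1, Y=0, W=3) weight 1/96
  (Z=1, X=2, Y=2, W=1) weight 1/192
  (Z=1, X=2, Y=2, W=2) weight 1/192
  (Z=1, X=2, Y=2, W=3) weight 1/192
  (Z=1, X=3, Y=0, W=1) weight 1/84
  (Z=1, X=3, Y=0, W=2) weight 1/84
  (Z=1, X=4, Y=0, W=1) weight 1/96
  … 39 more
Group by X:
  weight(X=1) = 1/8
  weight(X=2) = 1/16
  weight(X=3) = 1/7
  weight(X=4) = 1/8
Total weight = 1/8 + 1/16 + 1/7 + 1/8 = 51/112
P(X=1 | obs) = 1/8 / 51/112 = 14/51
P(X=2 | obs) = 1/16 / 51/112 = 7/51
P(X=3 | obs) = 1/7 / 51/112 = 16/51
P(X=4 | obs) = 1/8 / 51/112 = 14/51

P(X = 1 | obs) = 14/51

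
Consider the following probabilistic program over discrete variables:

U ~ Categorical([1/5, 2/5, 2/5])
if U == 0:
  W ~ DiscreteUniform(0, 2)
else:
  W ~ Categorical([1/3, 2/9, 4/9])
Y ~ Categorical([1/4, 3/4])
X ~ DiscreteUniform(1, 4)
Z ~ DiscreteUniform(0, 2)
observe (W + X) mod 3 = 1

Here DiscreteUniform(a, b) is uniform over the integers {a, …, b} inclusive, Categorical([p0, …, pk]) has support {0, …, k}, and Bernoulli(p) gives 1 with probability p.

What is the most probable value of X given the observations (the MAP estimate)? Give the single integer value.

argmax_v P(X = v | obs) = 2

Enumerate traces; 72 have nonzero weight after conditioning:
  (U=0, W=0, Y=0, X=1, Z=0) weight 1/720
  (U=0, W=0, Y=0, X=1, Z=1) weight 1/720
  (U=0, W=0, Y=0, X=1, Z=2) weight 1/720
  (U=0, W=0, Y=0, X=4, Z=0) weight 1/720
  (U=0, W=0, Y=0, X=4, Z=1) weight 1/720
  (U=0, W=0, Y=0, X=4, Z=2) weight 1/720
  (U=0, W=0, Y=1, X=1, Z=0) weight 1/240
  (U=0, W=0, Y=1, X=1, Z=1) weight 1/240
  (U=0, W=1, Y=0, X=3, Z=0) weight 1/720
  (U=0, W=2, Y=0, X=2, Z=0) weight 1/720
  … 62 more
Group by X:
  weight(X=1) = 1/12
  weight(X=2) = 19/180
  weight(X=3) = 11/180
  weight(X=4) = 1/12
Total weight = 1/12 + 19/180 + 11/180 + 1/12 = 1/3
P(X=1 | obs) = 1/12 / 1/3 = 1/4
P(X=2 | obs) = 19/180 / 1/3 = 19/60
P(X=3 | obs) = 11/180 / 1/3 = 11/60
P(X=4 | obs) = 1/12 / 1/3 = 1/4
argmax = 2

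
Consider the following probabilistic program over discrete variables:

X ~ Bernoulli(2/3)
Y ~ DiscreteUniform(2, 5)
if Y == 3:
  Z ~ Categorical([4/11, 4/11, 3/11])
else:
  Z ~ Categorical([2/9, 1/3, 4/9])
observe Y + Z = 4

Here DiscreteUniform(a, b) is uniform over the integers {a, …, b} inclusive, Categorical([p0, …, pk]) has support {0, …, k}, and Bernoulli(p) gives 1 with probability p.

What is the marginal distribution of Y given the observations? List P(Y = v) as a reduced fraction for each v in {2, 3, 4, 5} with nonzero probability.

P(Y=2) = 22/51, P(Y=3) = 6/17, P(Y=4) = 11/51

Enumerate traces; 6 have nonzero weight after conditioning:
  (X=0, Y=2, Z=2) weight 1/27
  (X=0, Y=3, Z=1) weight 1/33
  (X=0, Y=4, Z=0) weight 1/54
  (X=1, Y=2, Z=2) weight 2/27
  (X=1, Y=3, Z=1) weight 2/33
  (X=1, Y=4, Z=0) weight 1/27
Group by Y:
  weight(Y=2) = 1/9
  weight(Y=3) = 1/11
  weight(Y=4) = 1/18
Total weight = 1/9 + 1/11 + 1/18 = 17/66
P(Y=2 | obs) = 1/9 / 17/66 = 22/51
P(Y=3 | obs) = 1/11 / 17/66 = 6/17
P(Y=4 | obs) = 1/18 / 17/66 = 11/51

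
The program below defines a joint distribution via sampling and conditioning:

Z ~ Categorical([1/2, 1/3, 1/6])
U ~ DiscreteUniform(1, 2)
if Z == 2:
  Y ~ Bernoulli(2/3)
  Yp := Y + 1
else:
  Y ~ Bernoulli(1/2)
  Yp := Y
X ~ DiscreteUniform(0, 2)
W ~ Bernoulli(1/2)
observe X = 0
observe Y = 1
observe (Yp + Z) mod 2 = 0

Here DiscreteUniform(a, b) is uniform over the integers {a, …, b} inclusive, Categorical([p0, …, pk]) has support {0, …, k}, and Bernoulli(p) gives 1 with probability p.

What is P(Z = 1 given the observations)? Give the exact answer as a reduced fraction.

Enumerate traces; 8 have nonzero weight after conditioning:
  (Z=1, U=1, Y=1, X=0, W=0) weight 1/72
  (Z=1, U=1, Y=1, X=0, W=1) weight 1/72
  (Z=1, U=2, Y=1, X=0, W=0) weight 1/72
  (Z=1, U=2, Y=1, X=0, W=1) weight 1/72
  (Z=2, U=1, Y=1, X=0, W=0) weight 1/108
  (Z=2, U=1, Y=1, X=0, W=1) weight 1/108
  (Z=2, U=2, Y=1, X=0, W=0) weight 1/108
  (Z=2, U=2, Y=1, X=0, W=1) weight 1/108
Group by Z:
  weight(Z=1) = 1/18
  weight(Z=2) = 1/27
Total weight = 1/18 + 1/27 = 5/54
P(Z=1 | obs) = 1/18 / 5/54 = 3/5
P(Z=2 | obs) = 1/27 / 5/54 = 2/5

P(Z = 1 | obs) = 3/5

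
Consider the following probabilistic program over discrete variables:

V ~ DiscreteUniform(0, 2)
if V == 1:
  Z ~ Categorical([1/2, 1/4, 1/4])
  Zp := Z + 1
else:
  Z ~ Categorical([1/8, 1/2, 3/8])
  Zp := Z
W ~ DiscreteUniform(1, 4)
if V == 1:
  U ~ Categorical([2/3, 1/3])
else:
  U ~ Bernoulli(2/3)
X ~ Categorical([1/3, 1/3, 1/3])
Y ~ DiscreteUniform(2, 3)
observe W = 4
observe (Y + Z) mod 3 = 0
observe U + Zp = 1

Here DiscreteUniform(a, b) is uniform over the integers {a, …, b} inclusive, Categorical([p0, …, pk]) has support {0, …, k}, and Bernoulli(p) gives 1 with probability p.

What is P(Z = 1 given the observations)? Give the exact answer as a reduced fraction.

Enumerate traces; 15 have nonzero weight after conditioning:
  (V=0, Z=0, W=4, U=1, X=0, Y=3) weight 1/864
  (V=0, Z=0, W=4, U=1, X=1, Y=3) weight 1/864
  (V=0, Z=0, W=4, U=1, X=2, Y=3) weight 1/864
  (V=0, Z=1, W=4, U=0, X=0, Y=2) weight 1/432
  (V=0, Z=1, W=4, U=0, X=1, Y=2) weight 1/432
  (V=0, Z=1, W=4, U=0, X=2, Y=2) weight 1/432
  (V=1, Z=0, W=4, U=0, X=0, Y=3) weight 1/216
  (V=1, Z=0, W=4, U=0, X=1, Y=3) weight 1/216
  … 7 more
Group by Z:
  weight(Z=0) = 1/48
  weight(Z=1) = 1/72
Total weight = 1/48 + 1/72 = 5/144
P(Z=0 | obs) = 1/48 / 5/144 = 3/5
P(Z=1 | obs) = 1/72 / 5/144 = 2/5

P(Z = 1 | obs) = 2/5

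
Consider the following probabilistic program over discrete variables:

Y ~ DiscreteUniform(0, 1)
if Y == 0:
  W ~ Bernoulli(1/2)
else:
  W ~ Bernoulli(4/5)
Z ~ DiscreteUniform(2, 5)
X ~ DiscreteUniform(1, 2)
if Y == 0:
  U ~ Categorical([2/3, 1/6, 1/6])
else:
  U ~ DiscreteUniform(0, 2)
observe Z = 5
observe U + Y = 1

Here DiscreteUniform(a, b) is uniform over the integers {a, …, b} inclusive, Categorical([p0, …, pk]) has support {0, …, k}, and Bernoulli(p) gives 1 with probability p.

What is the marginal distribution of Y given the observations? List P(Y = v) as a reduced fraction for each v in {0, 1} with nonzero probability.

Enumerate traces; 8 have nonzero weight after conditioning:
  (Y=0, W=0, Z=5, X=1, U=1) weight 1/192
  (Y=0, W=0, Z=5, X=2, U=1) weight 1/192
  (Y=0, W=1, Z=5, X=1, U=1) weight 1/192
  (Y=0, W=1, Z=5, X=2, U=1) weight 1/192
  (Y=1, W=0, Z=5, X=1, U=0) weight 1/240
  (Y=1, W=0, Z=5, X=2, U=0) weight 1/240
  (Y=1, W=1, Z=5, X=1, U=0) weight 1/60
  (Y=1, W=1, Z=5, X=2, U=0) weight 1/60
Group by Y:
  weight(Y=0) = 1/48
  weight(Y=1) = 1/24
Total weight = 1/48 + 1/24 = 1/16
P(Y=0 | obs) = 1/48 / 1/16 = 1/3
P(Y=1 | obs) = 1/24 / 1/16 = 2/3

P(Y=0) = 1/3, P(Y=1) = 2/3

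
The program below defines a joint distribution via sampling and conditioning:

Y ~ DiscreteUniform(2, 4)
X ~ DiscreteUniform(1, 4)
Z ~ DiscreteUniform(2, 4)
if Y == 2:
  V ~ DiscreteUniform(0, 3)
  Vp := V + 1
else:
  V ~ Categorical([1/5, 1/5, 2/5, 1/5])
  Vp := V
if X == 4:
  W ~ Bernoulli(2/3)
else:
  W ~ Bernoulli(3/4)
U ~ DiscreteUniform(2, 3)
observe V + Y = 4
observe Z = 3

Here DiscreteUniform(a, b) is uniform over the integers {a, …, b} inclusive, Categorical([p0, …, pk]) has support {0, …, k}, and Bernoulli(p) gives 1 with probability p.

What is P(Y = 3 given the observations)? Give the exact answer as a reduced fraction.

Enumerate traces; 48 have nonzero weight after conditioning:
  (Y=2, X=1, Z=3, V=2, W=0, U=2) weight 1/1152
  (Y=2, X=1, Z=3, V=2, W=0, U=3) weight 1/1152
  (Y=2, X=1, Z=3, V=2, W=1, U=2) weight 1/384
  (Y=2, X=1, Z=3, V=2, W=1, U=3) weight 1/384
  (Y=2, X=2, Z=3, V=2, W=0, U=2) weight 1/1152
  (Y=2, X=2, Z=3, V=2, W=0, U=3) weight 1/1152
  (Y=2, X=2, Z=3, V=2, W=1, U=2) weight 1/384
  (Y=2, X=2, Z=3, V=2, W=1, U=3) weight 1/384
  (Y=3, X=1, Z=3, V=1, W=0, U=2) weight 1/1440
  (Y=4, X=1, Z=3, V=0, W=0, U=2) weight 1/1440
  … 38 more
Group by Y:
  weight(Y=2) = 1/36
  weight(Y=3) = 1/45
  weight(Y=4) = 1/45
Total weight = 1/36 + 1/45 + 1/45 = 13/180
P(Y=2 | obs) = 1/36 / 13/180 = 5/13
P(Y=3 | obs) = 1/45 / 13/180 = 4/13
P(Y=4 | obs) = 1/45 / 13/180 = 4/13

P(Y = 3 | obs) = 4/13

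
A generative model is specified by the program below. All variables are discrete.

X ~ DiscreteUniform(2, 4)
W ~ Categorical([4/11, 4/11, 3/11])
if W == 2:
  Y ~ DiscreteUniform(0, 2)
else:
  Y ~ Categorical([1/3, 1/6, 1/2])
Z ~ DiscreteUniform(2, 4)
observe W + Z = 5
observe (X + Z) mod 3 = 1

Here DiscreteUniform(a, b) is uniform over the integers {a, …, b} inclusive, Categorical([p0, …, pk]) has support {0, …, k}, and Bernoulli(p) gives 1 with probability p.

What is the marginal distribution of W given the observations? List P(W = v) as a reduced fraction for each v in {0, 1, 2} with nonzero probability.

Enumerate traces; 6 have nonzero weight after conditioning:
  (X=3, W=1, Y=0, Z=4) weight 4/297
  (X=3, W=1, Y=1, Z=4) weight 2/297
  (X=3, W=1, Y=2, Z=4) weight 2/99
  (X=4, W=2, Y=0, Z=3) weight 1/99
  (X=4, W=2, Y=1, Z=3) weight 1/99
  (X=4, W=2, Y=2, Z=3) weight 1/99
Group by W:
  weight(W=1) = 4/99
  weight(W=2) = 1/33
Total weight = 4/99 + 1/33 = 7/99
P(W=1 | obs) = 4/99 / 7/99 = 4/7
P(W=2 | obs) = 1/33 / 7/99 = 3/7

P(W=1) = 4/7, P(W=2) = 3/7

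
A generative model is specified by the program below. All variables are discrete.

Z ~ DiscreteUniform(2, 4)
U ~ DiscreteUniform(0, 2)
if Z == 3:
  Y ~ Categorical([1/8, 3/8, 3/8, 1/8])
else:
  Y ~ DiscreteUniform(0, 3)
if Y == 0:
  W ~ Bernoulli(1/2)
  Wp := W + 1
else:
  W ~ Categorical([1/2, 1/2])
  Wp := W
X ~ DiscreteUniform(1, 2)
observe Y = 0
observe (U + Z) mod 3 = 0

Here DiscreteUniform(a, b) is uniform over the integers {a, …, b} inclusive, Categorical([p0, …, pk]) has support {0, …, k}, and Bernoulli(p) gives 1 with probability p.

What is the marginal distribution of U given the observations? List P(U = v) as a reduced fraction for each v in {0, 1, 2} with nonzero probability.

Enumerate traces; 12 have nonzero weight after conditioning:
  (Z=2, U=1, Y=0, W=0, X=1) weight 1/144
  (Z=2, U=1, Y=0, W=0, X=2) weight 1/144
  (Z=2, U=1, Y=0, W=1, X=1) weight 1/144
  (Z=2, U=1, Y=0, W=1, X=2) weight 1/144
  (Z=3, U=0, Y=0, W=0, X=1) weight 1/288
  (Z=3, U=0, Y=0, W=0, X=2) weight 1/288
  (Z=3, U=0, Y=0, W=1, X=1) weight 1/288
  (Z=3, U=0, Y=0, W=1, X=2) weight 1/288
  (Z=4, U=2, Y=0, W=0, X=1) weight 1/144
  … 3 more
Group by U:
  weight(U=0) = 1/72
  weight(U=1) = 1/36
  weight(U=2) = 1/36
Total weight = 1/72 + 1/36 + 1/36 = 5/72
P(U=0 | obs) = 1/72 / 5/72 = 1/5
P(U=1 | obs) = 1/36 / 5/72 = 2/5
P(U=2 | obs) = 1/36 / 5/72 = 2/5

P(U=0) = 1/5, P(U=1) = 2/5, P(U=2) = 2/5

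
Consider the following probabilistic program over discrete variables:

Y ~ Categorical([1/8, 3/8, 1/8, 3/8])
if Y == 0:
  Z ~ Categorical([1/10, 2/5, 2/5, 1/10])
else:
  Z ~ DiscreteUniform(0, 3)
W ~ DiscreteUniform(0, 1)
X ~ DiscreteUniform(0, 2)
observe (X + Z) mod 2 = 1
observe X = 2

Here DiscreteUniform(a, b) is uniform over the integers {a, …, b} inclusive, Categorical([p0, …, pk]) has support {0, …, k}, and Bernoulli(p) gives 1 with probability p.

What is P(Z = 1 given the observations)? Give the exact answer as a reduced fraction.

P(Z = 1 | obs) = 43/80

Enumerate traces; 16 have nonzero weight after conditioning:
  (Y=0, Z=1, W=0, X=2) weight 1/120
  (Y=0, Z=1, W=1, X=2) weight 1/120
  (Y=0, Z=3, W=0, X=2) weight 1/480
  (Y=0, Z=3, W=1, X=2) weight 1/480
  (Y=1, Z=1, W=0, X=2) weight 1/64
  (Y=1, Z=1, W=1, X=2) weight 1/64
  (Y=1, Z=3, W=0, X=2) weight 1/64
  (Y=1, Z=3, W=1, X=2) weight 1/64
  … 8 more
Group by Z:
  weight(Z=1) = 43/480
  weight(Z=3) = 37/480
Total weight = 43/480 + 37/480 = 1/6
P(Z=1 | obs) = 43/480 / 1/6 = 43/80
P(Z=3 | obs) = 37/480 / 1/6 = 37/80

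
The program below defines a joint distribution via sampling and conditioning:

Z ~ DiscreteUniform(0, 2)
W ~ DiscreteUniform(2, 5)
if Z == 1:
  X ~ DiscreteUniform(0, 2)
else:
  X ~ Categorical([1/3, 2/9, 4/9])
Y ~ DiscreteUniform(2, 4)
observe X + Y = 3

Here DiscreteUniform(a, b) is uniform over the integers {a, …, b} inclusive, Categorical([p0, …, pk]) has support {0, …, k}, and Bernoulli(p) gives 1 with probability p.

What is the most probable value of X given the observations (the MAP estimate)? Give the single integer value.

Enumerate traces; 24 have nonzero weight after conditioning:
  (Z=0, W=2, X=0, Y=3) weight 1/108
  (Z=0, W=2, X=1, Y=2) weight 1/162
  (Z=0, W=3, X=0, Y=3) weight 1/108
  (Z=0, W=3, X=1, Y=2) weight 1/162
  (Z=0, W=4, X=0, Y=3) weight 1/108
  (Z=0, W=4, X=1, Y=2) weight 1/162
  (Z=0, W=5, X=0, Y=3) weight 1/108
  (Z=0, W=5, X=1, Y=2) weight 1/162
  … 16 more
Group by X:
  weight(X=0) = 1/9
  weight(X=1) = 7/81
Total weight = 1/9 + 7/81 = 16/81
P(X=0 | obs) = 1/9 / 16/81 = 9/16
P(X=1 | obs) = 7/81 / 16/81 = 7/16
argmax = 0

argmax_v P(X = v | obs) = 0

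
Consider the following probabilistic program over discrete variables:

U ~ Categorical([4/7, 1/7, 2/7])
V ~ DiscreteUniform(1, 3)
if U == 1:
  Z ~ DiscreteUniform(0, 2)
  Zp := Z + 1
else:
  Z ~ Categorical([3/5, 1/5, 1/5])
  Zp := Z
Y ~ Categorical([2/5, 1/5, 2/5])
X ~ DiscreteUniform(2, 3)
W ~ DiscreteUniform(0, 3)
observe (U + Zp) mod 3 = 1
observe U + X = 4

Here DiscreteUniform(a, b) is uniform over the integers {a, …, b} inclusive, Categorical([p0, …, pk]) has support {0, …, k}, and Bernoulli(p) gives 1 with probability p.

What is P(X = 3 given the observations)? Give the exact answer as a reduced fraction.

P(X = 3 | obs) = 5/11

Enumerate traces; 72 have nonzero weight after conditioning:
  (U=1, V=1, Z=2, Y=0, X=3, W=0) weight 1/1260
  (U=1, V=1, Z=2, Y=0, X=3, W=1) weight 1/1260
  (U=1, V=1, Z=2, Y=0, X=3, W=2) weight 1/1260
  (U=1, V=1, Z=2, Y=0, X=3, W=3) weight 1/1260
  (U=1, V=1, Z=2, Y=1, X=3, W=0) weight 1/2520
  (U=1, V=1, Z=2, Y=1, X=3, W=1) weight 1/2520
  (U=1, V=1, Z=2, Y=1, X=3, W=2) weight 1/2520
  (U=1, V=1, Z=2, Y=1, X=3, W=3) weight 1/2520
  (U=2, V=1, Z=2, Y=0, X=2, W=0) weight 1/1050
  … 63 more
Group by X:
  weight(X=2) = 1/35
  weight(X=3) = 1/42
Total weight = 1/35 + 1/42 = 11/210
P(X=2 | obs) = 1/35 / 11/210 = 6/11
P(X=3 | obs) = 1/42 / 11/210 = 5/11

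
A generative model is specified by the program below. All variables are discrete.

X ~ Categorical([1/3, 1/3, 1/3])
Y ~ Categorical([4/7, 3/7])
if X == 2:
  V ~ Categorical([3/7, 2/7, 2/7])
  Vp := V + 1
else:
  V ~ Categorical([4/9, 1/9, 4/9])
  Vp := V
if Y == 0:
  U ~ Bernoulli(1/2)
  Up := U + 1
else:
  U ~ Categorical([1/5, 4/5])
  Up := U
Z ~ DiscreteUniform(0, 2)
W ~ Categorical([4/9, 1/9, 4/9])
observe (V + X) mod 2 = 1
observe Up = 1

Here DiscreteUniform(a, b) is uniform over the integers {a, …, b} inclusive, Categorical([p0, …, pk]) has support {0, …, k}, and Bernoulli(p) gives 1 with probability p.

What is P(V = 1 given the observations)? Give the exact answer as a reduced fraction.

Enumerate traces; 72 have nonzero weight after conditioning:
  (X=0, Y=0, V=1, U=0, Z=0, W=0) weight 8/5103
  (X=0, Y=0, V=1, U=0, Z=0, W=1) weight 2/5103
  (X=0, Y=0, V=1, U=0, Z=0, W=2) weight 8/5103
  (X=0, Y=0, V=1, U=0, Z=1, W=0) weight 8/5103
  (X=0, Y=0, V=1, U=0, Z=1, W=1) weight 2/5103
  (X=0, Y=0, V=1, U=0, Z=1, W=2) weight 8/5103
  (X=0, Y=0, V=1, U=0, Z=2, W=0) weight 8/5103
  (X=0, Y=0, V=1, U=0, Z=2, W=1) weight 2/5103
  (X=1, Y=0, V=0, U=0, Z=0, W=0) weight 32/5103
  (X=1, Y=0, V=2, U=0, Z=0, W=0) weight 32/5103
  … 62 more
Group by V:
  weight(V=0) = 88/945
  weight(V=1) = 110/1323
  weight(V=2) = 88/945
Total weight = 88/945 + 110/1323 + 88/945 = 66/245
P(V=0 | obs) = 88/945 / 66/245 = 28/81
P(V=1 | obs) = 110/1323 / 66/245 = 25/81
P(V=2 | obs) = 88/945 / 66/245 = 28/81

P(V = 1 | obs) = 25/81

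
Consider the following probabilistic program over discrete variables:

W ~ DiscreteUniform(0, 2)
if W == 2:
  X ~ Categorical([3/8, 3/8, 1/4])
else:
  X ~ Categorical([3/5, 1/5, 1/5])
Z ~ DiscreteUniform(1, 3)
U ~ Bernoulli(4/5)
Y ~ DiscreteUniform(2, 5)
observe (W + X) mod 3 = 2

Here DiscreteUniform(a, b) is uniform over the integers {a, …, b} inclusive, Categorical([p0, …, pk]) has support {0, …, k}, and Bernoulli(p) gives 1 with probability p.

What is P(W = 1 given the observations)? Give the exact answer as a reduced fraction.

Enumerate traces; 72 have nonzero weight after conditioning:
  (W=0, X=2, Z=1, U=0, Y=2) weight 1/900
  (W=0, X=2, Z=1, U=0, Y=3) weight 1/900
  (W=0, X=2, Z=1, U=0, Y=4) weight 1/900
  (W=0, X=2, Z=1, U=0, Y=5) weight 1/900
  (W=0, X=2, Z=1, U=1, Y=2) weight 1/225
  (W=0, X=2, Z=1, U=1, Y=3) weight 1/225
  (W=0, X=2, Z=1, U=1, Y=4) weight 1/225
  (W=0, X=2, Z=1, U=1, Y=5) weight 1/225
  (W=1, X=1, Z=1, U=0, Y=2) weight 1/900
  (W=2, X=0, Z=1, U=0, Y=2) weight 1/480
  … 62 more
Group by W:
  weight(W=0) = 1/15
  weight(W=1) = 1/15
  weight(W=2) = 1/8
Total weight = 1/15 + 1/15 + 1/8 = 31/120
P(W=0 | obs) = 1/15 / 31/120 = 8/31
P(W=1 | obs) = 1/15 / 31/120 = 8/31
P(W=2 | obs) = 1/8 / 31/120 = 15/31

P(W = 1 | obs) = 8/31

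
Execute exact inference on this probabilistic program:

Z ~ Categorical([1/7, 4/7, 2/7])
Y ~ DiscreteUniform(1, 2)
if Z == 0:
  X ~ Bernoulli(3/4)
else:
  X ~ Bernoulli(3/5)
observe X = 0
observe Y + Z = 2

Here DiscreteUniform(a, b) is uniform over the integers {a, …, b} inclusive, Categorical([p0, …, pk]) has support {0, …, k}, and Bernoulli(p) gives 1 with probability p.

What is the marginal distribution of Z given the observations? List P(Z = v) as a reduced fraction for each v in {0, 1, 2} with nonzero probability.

Enumerate traces; 2 have nonzero weight after conditioning:
  (Z=0, Y=2, X=0) weight 1/56
  (Z=1, Y=1, X=0) weight 4/35
Group by Z:
  weight(Z=0) = 1/56
  weight(Z=1) = 4/35
Total weight = 1/56 + 4/35 = 37/280
P(Z=0 | obs) = 1/56 / 37/280 = 5/37
P(Z=1 | obs) = 4/35 / 37/280 = 32/37

P(Z=0) = 5/37, P(Z=1) = 32/37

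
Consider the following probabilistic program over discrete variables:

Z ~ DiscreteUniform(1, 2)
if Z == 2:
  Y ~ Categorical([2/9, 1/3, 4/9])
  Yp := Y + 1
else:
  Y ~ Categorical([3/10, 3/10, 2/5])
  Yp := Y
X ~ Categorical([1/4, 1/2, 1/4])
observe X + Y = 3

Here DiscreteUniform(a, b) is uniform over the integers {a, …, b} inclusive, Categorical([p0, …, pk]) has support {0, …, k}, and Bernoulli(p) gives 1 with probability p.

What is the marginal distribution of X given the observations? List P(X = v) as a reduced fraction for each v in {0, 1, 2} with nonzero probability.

Enumerate traces; 4 have nonzero weight after conditioning:
  (Z=1, Y=1, X=2) weight 3/80
  (Z=1, Y=2, X=1) weight 1/10
  (Z=2, Y=1, X=2) weight 1/24
  (Z=2, Y=2, X=1) weight 1/9
Group by X:
  weight(X=1) = 19/90
  weight(X=2) = 19/240
Total weight = 19/90 + 19/240 = 209/720
P(X=1 | obs) = 19/90 / 209/720 = 8/11
P(X=2 | obs) = 19/240 / 209/720 = 3/11

P(X=1) = 8/11, P(X=2) = 3/11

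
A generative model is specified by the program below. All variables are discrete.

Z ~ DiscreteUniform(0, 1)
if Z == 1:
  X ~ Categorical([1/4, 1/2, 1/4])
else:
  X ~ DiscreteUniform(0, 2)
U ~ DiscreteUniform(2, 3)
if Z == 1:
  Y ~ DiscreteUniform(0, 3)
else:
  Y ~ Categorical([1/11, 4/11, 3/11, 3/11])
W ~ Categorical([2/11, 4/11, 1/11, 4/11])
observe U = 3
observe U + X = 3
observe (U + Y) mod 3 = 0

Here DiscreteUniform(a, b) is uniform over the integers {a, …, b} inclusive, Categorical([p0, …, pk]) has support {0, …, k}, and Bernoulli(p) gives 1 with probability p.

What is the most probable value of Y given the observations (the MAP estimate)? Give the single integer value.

Enumerate traces; 16 have nonzero weight after conditioning:
  (Z=0, X=0, U=3, Y=0, W=0) weight 1/726
  (Z=0, X=0, U=3, Y=0, W=1) weight 1/363
  (Z=0, X=0, U=3, Y=0, W=2) weight 1/1452
  (Z=0, X=0, U=3, Y=0, W=3) weight 1/363
  (Z=0, X=0, U=3, Y=3, W=0) weight 1/242
  (Z=0, X=0, U=3, Y=3, W=1) weight 1/121
  (Z=0, X=0, U=3, Y=3, W=2) weight 1/484
  (Z=0, X=0, U=3, Y=3, W=3) weight 1/121
  … 8 more
Group by Y:
  weight(Y=0) = 49/2112
  weight(Y=3) = 27/704
Total weight = 49/2112 + 27/704 = 65/1056
P(Y=0 | obs) = 49/2112 / 65/1056 = 49/130
P(Y=3 | obs) = 27/704 / 65/1056 = 81/130
argmax = 3

argmax_v P(Y = v | obs) = 3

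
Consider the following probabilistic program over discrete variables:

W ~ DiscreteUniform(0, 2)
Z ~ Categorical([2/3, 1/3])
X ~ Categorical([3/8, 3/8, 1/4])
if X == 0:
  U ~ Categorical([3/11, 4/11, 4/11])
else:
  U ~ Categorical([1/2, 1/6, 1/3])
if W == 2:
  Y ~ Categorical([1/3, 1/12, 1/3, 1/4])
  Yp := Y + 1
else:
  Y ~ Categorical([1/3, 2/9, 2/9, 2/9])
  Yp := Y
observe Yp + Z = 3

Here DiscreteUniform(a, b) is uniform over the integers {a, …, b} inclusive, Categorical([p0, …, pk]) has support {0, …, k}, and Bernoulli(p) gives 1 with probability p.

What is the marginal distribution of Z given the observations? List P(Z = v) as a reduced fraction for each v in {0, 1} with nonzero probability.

Enumerate traces; 54 have nonzero weight after conditioning:
  (W=0, Z=0, X=0, U=0, Y=3) weight 1/198
  (W=0, Z=0, X=0, U=1, Y=3) weight 2/297
  (W=0, Z=0, X=0, U=2, Y=3) weight 2/297
  (W=0, Z=0, X=1, U=0, Y=3) weight 1/108
  (W=0, Z=0, X=1, U=1, Y=3) weight 1/324
  (W=0, Z=0, X=1, U=2, Y=3) weight 1/162
  (W=0, Z=0, X=2, U=0, Y=3) weight 1/162
  (W=0, Z=0, X=2, U=1, Y=3) weight 1/486
  (W=0, Z=1, X=0, U=0, Y=2) weight 1/396
  … 45 more
Group by Z:
  weight(Z=0) = 14/81
  weight(Z=1) = 19/324
Total weight = 14/81 + 19/324 = 25/108
P(Z=0 | obs) = 14/81 / 25/108 = 56/75
P(Z=1 | obs) = 19/324 / 25/108 = 19/75

P(Z=0) = 56/75, P(Z=1) = 19/75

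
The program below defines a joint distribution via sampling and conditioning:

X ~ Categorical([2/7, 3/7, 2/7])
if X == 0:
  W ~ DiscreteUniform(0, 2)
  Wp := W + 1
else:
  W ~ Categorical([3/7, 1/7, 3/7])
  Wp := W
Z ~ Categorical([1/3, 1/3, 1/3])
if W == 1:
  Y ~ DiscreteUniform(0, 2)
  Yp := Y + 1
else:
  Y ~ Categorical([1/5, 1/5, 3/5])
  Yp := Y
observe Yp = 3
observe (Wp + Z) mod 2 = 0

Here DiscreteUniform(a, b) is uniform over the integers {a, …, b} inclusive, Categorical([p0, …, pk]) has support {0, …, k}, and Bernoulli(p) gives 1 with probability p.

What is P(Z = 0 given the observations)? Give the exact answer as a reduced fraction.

P(Z = 0 | obs) = 14/43

Enumerate traces; 4 have nonzero weight after conditioning:
  (X=0, W=1, Z=0, Y=2) weight 2/189
  (X=0, W=1, Z=2, Y=2) weight 2/189
  (X=1, W=1, Z=1, Y=2) weight 1/147
  (X=2, W=1, Z=1, Y=2) weight 2/441
Group by Z:
  weight(Z=0) = 2/189
  weight(Z=1) = 5/441
  weight(Z=2) = 2/189
Total weight = 2/189 + 5/441 + 2/189 = 43/1323
P(Z=0 | obs) = 2/189 / 43/1323 = 14/43
P(Z=1 | obs) = 5/441 / 43/1323 = 15/43
P(Z=2 | obs) = 2/189 / 43/1323 = 14/43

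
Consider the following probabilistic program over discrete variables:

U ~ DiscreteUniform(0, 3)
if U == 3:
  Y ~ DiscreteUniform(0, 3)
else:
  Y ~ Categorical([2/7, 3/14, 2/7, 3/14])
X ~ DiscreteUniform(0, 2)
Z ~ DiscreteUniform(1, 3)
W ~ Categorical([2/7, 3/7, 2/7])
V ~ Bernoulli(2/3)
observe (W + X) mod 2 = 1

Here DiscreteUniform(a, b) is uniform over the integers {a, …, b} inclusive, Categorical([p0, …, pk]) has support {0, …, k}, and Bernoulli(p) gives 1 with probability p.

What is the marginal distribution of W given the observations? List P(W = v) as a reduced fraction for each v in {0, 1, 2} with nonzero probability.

Enumerate traces; 384 have nonzero weight after conditioning:
  (U=0, Y=0, X=0, Z=1, W=1, V=0) weight 1/882
  (U=0, Y=0, X=0, Z=1, W=1, V=1) weight 1/441
  (U=0, Y=0, X=0, Z=2, W=1, V=0) weight 1/882
  (U=0, Y=0, X=0, Z=2, W=1, V=1) weight 1/441
  (U=0, Y=0, X=0, Z=3, W=1, V=0) weight 1/882
  (U=0, Y=0, X=0, Z=3, W=1, V=1) weight 1/441
  (U=0, Y=0, X=1, Z=1, W=0, V=0) weight 1/1323
  (U=0, Y=0, X=1, Z=1, W=0, V=1) weight 2/1323
  (U=0, Y=0, X=1, Z=1, W=2, V=0) weight 1/1323
  … 375 more
Group by W:
  weight(W=0) = 2/21
  weight(W=1) = 2/7
  weight(W=2) = 2/21
Total weight = 2/21 + 2/7 + 2/21 = 10/21
P(W=0 | obs) = 2/21 / 10/21 = 1/5
P(W=1 | obs) = 2/7 / 10/21 = 3/5
P(W=2 | obs) = 2/21 / 10/21 = 1/5

P(W=0) = 1/5, P(W=1) = 3/5, P(W=2) = 1/5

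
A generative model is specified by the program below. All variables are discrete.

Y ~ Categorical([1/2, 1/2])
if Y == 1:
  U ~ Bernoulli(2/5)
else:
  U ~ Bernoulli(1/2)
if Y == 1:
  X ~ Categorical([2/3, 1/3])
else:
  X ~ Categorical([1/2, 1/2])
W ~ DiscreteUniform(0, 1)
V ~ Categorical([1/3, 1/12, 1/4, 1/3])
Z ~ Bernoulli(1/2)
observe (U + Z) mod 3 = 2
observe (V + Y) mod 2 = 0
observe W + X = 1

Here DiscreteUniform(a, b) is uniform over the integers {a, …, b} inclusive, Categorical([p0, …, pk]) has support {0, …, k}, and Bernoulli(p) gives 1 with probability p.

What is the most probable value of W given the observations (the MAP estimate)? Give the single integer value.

Enumerate traces; 8 have nonzero weight after conditioning:
  (Y=0, U=1, X=0, W=1, V=0, Z=1) weight 1/96
  (Y=0, U=1, X=0, W=1, V=2, Z=1) weight 1/128
  (Y=0, U=1, X=1, W=0, V=0, Z=1) weight 1/96
  (Y=0, U=1, X=1, W=0, V=2, Z=1) weight 1/128
  (Y=1, U=1, X=0, W=1, V=1, Z=1) weight 1/360
  (Y=1, U=1, X=0, W=1, V=3, Z=1) weight 1/90
  (Y=1, U=1, X=1, W=0, V=1, Z=1) weight 1/720
  (Y=1, U=1, X=1, W=0, V=3, Z=1) weight 1/180
Group by W:
  weight(W=0) = 29/1152
  weight(W=1) = 37/1152
Total weight = 29/1152 + 37/1152 = 11/192
P(W=0 | obs) = 29/1152 / 11/192 = 29/66
P(W=1 | obs) = 37/1152 / 11/192 = 37/66
argmax = 1

argmax_v P(W = v | obs) = 1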